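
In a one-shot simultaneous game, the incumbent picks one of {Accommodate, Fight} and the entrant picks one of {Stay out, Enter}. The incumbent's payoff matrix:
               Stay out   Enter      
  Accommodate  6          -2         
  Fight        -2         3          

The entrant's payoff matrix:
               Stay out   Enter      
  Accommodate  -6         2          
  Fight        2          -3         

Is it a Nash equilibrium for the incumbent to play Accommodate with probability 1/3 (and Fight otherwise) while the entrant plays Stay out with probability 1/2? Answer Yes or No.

Given the incumbent's mix p = 1/3, the entrant's payoff from Stay out is -2/3 but from Enter is -4/3. The entrant strictly prefers Stay out, so the entrant would not mix.
So the proposed profile is not a Nash equilibrium.

No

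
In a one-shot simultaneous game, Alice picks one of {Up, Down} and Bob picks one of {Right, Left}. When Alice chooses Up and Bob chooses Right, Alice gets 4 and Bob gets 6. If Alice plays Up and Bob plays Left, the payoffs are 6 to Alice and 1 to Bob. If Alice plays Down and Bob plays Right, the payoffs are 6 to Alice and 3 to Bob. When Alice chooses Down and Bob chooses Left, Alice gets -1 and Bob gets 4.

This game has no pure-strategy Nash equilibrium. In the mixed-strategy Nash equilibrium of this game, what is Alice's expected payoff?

Alice's indifference between Up and Down determines Bob's mixing probability q:
  Alice's payoff from Up: q·4 + (1−q)·6 = -2q + 6
  Alice's payoff from Down: q·6 + (1−q)·(-1) = 7q - 1
  -2q + 6 = 7q - 1  ⇒  -9q = -7  ⇒  q = 7/9.
At equilibrium Alice is indifferent across rows, so Alice's payoff equals the payoff from Up: (7/9)·4 + (2/9)·6 = 40/9.

40/9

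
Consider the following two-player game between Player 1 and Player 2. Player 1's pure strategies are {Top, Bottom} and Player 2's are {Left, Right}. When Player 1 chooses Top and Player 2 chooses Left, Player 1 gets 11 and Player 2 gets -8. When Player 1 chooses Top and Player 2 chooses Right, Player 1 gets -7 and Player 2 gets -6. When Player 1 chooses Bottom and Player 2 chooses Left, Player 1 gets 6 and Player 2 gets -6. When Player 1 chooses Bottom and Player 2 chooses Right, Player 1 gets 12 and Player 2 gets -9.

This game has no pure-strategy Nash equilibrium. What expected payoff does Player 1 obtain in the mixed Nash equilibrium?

29/4

Player 1's indifference between Top and Bottom determines Player 2's mixing probability q:
  Player 1's payoff from Top: q·11 + (1−q)·(-7) = 18q - 7
  Player 1's payoff from Bottom: q·6 + (1−q)·12 = -6q + 12
  18q - 7 = -6q + 12  ⇒  24q = 19  ⇒  q = 19/24.
At equilibrium Player 1 is indifferent across rows, so Player 1's payoff equals the payoff from Top: (19/24)·11 + (5/24)·(-7) = 29/4.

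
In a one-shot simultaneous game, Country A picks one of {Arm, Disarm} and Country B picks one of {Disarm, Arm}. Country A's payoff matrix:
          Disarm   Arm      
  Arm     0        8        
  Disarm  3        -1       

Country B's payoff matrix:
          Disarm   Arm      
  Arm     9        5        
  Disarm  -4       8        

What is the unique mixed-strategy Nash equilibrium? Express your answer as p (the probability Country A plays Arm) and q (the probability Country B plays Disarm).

Country B's indifference between Disarm and Arm determines Country A's mixing probability p:
  Country B's expected payoff from Disarm: p·9 + (1−p)·(-4) = 13p - 4
  Country B's expected payoff from Arm: p·5 + (1−p)·8 = -3p + 8
  13p - 4 = -3p + 8  ⇒  16p = 12  ⇒  p = 3/4.
Set Country A's expected payoff from Arm equal to that from Disarm:
  Country A's expected payoff from Arm: q·0 + (1−q)·8 = -8q + 8
  Country A's expected payoff from Disarm: q·3 + (1−q)·(-1) = 4q - 1
  -8q + 8 = 4q - 1  ⇒  -12q = -9  ⇒  q = 3/4.

p = 3/4, q = 3/4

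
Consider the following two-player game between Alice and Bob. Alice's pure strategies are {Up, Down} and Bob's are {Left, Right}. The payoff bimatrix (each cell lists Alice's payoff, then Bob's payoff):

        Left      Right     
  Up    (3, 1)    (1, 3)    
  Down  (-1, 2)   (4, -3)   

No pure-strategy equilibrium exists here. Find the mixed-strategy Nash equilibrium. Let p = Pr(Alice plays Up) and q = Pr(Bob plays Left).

p = 5/7, q = 3/7

Set Bob's expected payoff from Left equal to that from Right:
  Bob's payoff from Left: p·1 + (1−p)·2 = -p + 2
  Bob's payoff from Right: p·3 + (1−p)·(-3) = 6p - 3
  -p + 2 = 6p - 3  ⇒  -7p = -5  ⇒  p = 5/7.
For Alice to be willing to mix, Alice must be indifferent between Up and Down, which pins down Bob's mix.
  Alice's expected payoff from Up: q·3 + (1−q)·1 = 2q + 1
  Alice's expected payoff from Down: q·(-1) + (1−q)·4 = -5q + 4
  2q + 1 = -5q + 4  ⇒  7q = 3  ⇒  q = 3/7.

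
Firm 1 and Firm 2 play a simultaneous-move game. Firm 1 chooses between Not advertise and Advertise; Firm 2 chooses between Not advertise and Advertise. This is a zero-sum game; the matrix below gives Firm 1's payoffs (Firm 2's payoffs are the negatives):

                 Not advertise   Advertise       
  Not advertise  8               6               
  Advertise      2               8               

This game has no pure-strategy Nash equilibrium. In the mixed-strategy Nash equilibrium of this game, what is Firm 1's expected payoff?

13/2

Firm 2's mix must leave Firm 1 indifferent between Not advertise and Advertise.
  Firm 1's payoff to Not advertise: q·8 + (1−q)·6 = 2q + 6
  Firm 1's payoff to Advertise: q·2 + (1−q)·8 = -6q + 8
  2q + 6 = -6q + 8  ⇒  8q = 2  ⇒  q = 1/4.
At equilibrium Firm 1 is indifferent across rows, so Firm 1's payoff equals the payoff from Not advertise: (1/4)·8 + (3/4)·6 = 13/2.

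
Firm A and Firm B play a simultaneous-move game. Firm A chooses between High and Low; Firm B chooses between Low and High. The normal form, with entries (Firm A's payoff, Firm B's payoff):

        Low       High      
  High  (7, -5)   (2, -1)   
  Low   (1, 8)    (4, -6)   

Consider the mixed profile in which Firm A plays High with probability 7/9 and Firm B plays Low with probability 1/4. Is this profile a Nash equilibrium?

Check Firm B's indifference given Firm A's mix p = 7/9:
  payoff from Low = -19/9; payoff from High = -19/9 — equal.
Check Firm A's indifference given Firm B's mix q = 1/4:
  payoff from High = 13/4; payoff from Low = 13/4 — equal.
Both players are indifferent, so neither can profitably deviate.

Yes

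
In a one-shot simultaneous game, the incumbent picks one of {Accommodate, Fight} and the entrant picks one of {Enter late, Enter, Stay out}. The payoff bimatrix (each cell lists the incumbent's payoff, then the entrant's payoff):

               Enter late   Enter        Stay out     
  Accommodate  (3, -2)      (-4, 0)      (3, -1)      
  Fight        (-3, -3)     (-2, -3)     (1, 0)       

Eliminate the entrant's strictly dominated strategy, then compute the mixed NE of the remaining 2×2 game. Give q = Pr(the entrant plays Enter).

q = 1/2

The entrant's strategy Enter late is strictly dominated by Stay out: -1 > -2 and 0 > -3. Eliminate Enter late.
For the incumbent to be willing to mix, the incumbent must be indifferent between Accommodate and Fight, which pins down the entrant's mix.
  the incumbent's payoff to Accommodate: q·(-4) + (1−q)·3 = -7q + 3
  the incumbent's payoff to Fight: q·(-2) + (1−q)·1 = -3q + 1
  -7q + 3 = -3q + 1  ⇒  -4q = -2  ⇒  q = 1/2.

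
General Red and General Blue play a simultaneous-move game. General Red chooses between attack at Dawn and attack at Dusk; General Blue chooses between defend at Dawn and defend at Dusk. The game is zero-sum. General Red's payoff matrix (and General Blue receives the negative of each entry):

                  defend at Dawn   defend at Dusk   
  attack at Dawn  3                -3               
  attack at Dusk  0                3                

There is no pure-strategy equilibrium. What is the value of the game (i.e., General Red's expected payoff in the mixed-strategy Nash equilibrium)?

General Red's indifference between attack at Dawn and attack at Dusk determines General Blue's mixing probability q:
  General Red's payoff from attack at Dawn: q·3 + (1−q)·(-3) = 6q - 3
  General Red's payoff from attack at Dusk: q·0 + (1−q)·3 = -3q + 3
  6q - 3 = -3q + 3  ⇒  9q = 6  ⇒  q = 2/3.
The value is General Red's expected payoff against this mix (using attack at Dawn): (2/3)·3 + (1/3)·(-3) = 1.

v = 1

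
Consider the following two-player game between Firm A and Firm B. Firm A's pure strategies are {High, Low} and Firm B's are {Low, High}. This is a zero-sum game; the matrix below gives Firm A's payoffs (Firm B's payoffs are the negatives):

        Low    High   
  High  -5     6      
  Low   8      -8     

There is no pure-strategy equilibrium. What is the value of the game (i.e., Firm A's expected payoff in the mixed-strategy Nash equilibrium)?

v = 8/27

In a mixed equilibrium Firm A is indifferent between High and Low; this condition fixes q.
  Firm A's payoff from High: q·(-5) + (1−q)·6 = -11q + 6
  Firm A's payoff from Low: q·8 + (1−q)·(-8) = 16q - 8
  -11q + 6 = 16q - 8  ⇒  -27q = -14  ⇒  q = 14/27.
The value is Firm A's expected payoff against this mix (using High): (14/27)·(-5) + (13/27)·6 = 8/27.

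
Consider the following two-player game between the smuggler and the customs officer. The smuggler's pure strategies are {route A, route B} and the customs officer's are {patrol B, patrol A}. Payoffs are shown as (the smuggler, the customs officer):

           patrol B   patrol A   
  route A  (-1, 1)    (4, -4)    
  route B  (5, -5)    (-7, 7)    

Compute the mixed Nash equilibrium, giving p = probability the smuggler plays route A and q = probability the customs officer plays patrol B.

p = 12/17, q = 11/17

The customs officer's indifference between patrol B and patrol A determines the smuggler's mixing probability p:
  the customs officer's payoff from patrol B: p·1 + (1−p)·(-5) = 6p - 5
  the customs officer's payoff from patrol A: p·(-4) + (1−p)·7 = -11p + 7
  6p - 5 = -11p + 7  ⇒  17p = 12  ⇒  p = 12/17.
In a mixed equilibrium the smuggler is indifferent between route A and route B; this condition fixes q.
  the smuggler's payoff from route A: q·(-1) + (1−q)·4 = -5q + 4
  the smuggler's payoff from route B: q·5 + (1−q)·(-7) = 12q - 7
  -5q + 4 = 12q - 7  ⇒  -17q = -11  ⇒  q = 11/17.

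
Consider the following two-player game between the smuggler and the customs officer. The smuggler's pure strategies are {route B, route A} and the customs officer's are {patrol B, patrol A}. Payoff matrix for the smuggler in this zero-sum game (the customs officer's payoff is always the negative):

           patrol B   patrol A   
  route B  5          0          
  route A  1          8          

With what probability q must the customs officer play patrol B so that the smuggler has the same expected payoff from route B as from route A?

q = 2/3

In a mixed equilibrium the smuggler is indifferent between route B and route A; this condition fixes q.
  the smuggler's expected payoff from route B: q·5 + (1−q)·0 = 5q
  the smuggler's expected payoff from route A: q·1 + (1−q)·8 = -7q + 8
  5q = -7q + 8  ⇒  12q = 8  ⇒  q = 2/3.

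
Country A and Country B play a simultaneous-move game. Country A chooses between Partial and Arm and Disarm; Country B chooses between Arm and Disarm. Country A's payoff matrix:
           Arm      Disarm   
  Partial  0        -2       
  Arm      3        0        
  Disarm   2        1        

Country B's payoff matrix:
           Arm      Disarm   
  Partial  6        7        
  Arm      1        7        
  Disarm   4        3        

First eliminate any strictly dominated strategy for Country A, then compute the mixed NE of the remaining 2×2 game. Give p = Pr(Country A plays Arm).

p = 1/7

Country A's strategy Partial is strictly dominated by Disarm: 2 > 0 and 1 > -2. Eliminate Partial.
Country A's mix must leave Country B indifferent between Arm and Disarm.
  Country B's payoff to Arm: p·1 + (1−p)·4 = -3p + 4
  Country B's payoff to Disarm: p·7 + (1−p)·3 = 4p + 3
  -3p + 4 = 4p + 3  ⇒  -7p = -1  ⇒  p = 1/7.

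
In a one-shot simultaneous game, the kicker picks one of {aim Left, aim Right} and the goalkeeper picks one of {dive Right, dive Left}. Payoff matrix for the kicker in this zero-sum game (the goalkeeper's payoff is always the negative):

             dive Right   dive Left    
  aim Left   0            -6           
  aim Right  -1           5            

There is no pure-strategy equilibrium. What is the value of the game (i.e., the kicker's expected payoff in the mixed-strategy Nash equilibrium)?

v = -1/2

The kicker's indifference between aim Left and aim Right determines the goalkeeper's mixing probability q:
  the kicker's expected payoff from aim Left: q·0 + (1−q)·(-6) = 6q - 6
  the kicker's expected payoff from aim Right: q·(-1) + (1−q)·5 = -6q + 5
  6q - 6 = -6q + 5  ⇒  12q = 11  ⇒  q = 11/12.
The value is the kicker's expected payoff against this mix (using aim Left): (11/12)·0 + (1/12)·(-6) = -1/2.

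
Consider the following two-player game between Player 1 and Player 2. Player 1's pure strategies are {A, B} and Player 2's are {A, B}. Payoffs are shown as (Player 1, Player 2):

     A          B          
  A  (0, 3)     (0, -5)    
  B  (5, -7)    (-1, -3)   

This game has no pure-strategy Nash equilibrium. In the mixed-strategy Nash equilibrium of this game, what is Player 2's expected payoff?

For Player 2 to be willing to mix, Player 2 must be indifferent between A and B, which pins down Player 1's mix.
  Player 2's payoff to A: p·3 + (1−p)·(-7) = 10p - 7
  Player 2's payoff to B: p·(-5) + (1−p)·(-3) = -2p - 3
  10p - 7 = -2p - 3  ⇒  12p = 4  ⇒  p = 1/3.
At equilibrium Player 2 is indifferent across columns, so Player 2's payoff equals the payoff from A: (1/3)·3 + (2/3)·(-7) = -11/3.

-11/3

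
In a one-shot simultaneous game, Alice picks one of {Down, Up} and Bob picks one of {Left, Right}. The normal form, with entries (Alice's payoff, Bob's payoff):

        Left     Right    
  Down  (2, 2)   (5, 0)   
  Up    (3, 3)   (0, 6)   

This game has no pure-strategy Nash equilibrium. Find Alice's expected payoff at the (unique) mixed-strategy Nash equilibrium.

Set Alice's expected payoff from Down equal to that from Up:
  Alice's payoff to Down: q·2 + (1−q)·5 = -3q + 5
  Alice's payoff to Up: q·3 + (1−q)·0 = 3q
  -3q + 5 = 3q  ⇒  -6q = -5  ⇒  q = 5/6.
At equilibrium Alice is indifferent across rows, so Alice's payoff equals the payoff from Down: (5/6)·2 + (1/6)·5 = 5/2.

5/2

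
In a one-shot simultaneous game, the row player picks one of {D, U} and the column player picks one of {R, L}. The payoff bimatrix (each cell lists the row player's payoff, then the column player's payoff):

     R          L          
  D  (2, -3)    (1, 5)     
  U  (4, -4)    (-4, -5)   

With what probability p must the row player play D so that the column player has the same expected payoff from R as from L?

p = 1/9

In a mixed equilibrium the column player is indifferent between R and L; this condition fixes p.
  the column player's payoff from R: p·(-3) + (1−p)·(-4) = p - 4
  the column player's payoff from L: p·5 + (1−p)·(-5) = 10p - 5
  p - 4 = 10p - 5  ⇒  -9p = -1  ⇒  p = 1/9.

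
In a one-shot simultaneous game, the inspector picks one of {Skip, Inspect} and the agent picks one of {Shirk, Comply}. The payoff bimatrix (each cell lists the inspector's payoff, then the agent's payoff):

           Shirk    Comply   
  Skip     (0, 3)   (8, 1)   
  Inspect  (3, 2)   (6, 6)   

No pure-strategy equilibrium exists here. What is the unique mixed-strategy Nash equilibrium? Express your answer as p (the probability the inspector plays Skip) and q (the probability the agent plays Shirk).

The inspector's mix must leave the agent indifferent between Shirk and Comply.
  the agent's payoff to Shirk: p·3 + (1−p)·2 = p + 2
  the agent's payoff to Comply: p·1 + (1−p)·6 = -5p + 6
  p + 2 = -5p + 6  ⇒  6p = 4  ⇒  p = 2/3.
Set the inspector's expected payoff from Skip equal to that from Inspect:
  the inspector's payoff from Skip: q·0 + (1−q)·8 = -8q + 8
  the inspector's payoff from Inspect: q·3 + (1−q)·6 = -3q + 6
  -8q + 8 = -3q + 6  ⇒  -5q = -2  ⇒  q = 2/5.

p = 2/3, q = 2/5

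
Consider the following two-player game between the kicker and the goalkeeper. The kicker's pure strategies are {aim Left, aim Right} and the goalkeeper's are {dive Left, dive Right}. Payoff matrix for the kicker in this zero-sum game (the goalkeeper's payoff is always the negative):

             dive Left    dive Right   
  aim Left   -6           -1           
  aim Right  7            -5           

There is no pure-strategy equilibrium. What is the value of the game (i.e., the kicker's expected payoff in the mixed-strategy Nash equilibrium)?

The kicker's indifference between aim Left and aim Right determines the goalkeeper's mixing probability q:
  the kicker's expected payoff from aim Left: q·(-6) + (1−q)·(-1) = -5q - 1
  the kicker's expected payoff from aim Right: q·7 + (1−q)·(-5) = 12q - 5
  -5q - 1 = 12q - 5  ⇒  -17q = -4  ⇒  q = 4/17.
The value is the kicker's expected payoff against this mix (using aim Left): (4/17)·(-6) + (13/17)·(-1) = -37/17.

v = -37/17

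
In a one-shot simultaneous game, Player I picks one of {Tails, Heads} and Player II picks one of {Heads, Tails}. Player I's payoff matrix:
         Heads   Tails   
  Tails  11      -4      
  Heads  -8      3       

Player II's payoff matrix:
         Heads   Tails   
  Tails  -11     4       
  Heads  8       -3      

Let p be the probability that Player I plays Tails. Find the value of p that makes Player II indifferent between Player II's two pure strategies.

Player I's mix must leave Player II indifferent between Heads and Tails.
  Player II's payoff to Heads: p·(-11) + (1−p)·8 = -19p + 8
  Player II's payoff to Tails: p·4 + (1−p)·(-3) = 7p - 3
  -19p + 8 = 7p - 3  ⇒  -26p = -11  ⇒  p = 11/26.

p = 11/26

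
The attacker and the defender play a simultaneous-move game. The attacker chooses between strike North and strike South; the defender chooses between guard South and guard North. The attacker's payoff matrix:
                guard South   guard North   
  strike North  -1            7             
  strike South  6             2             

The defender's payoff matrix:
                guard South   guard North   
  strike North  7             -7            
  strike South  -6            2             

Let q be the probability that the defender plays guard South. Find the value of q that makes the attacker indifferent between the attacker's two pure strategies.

The attacker's indifference between strike North and strike South determines the defender's mixing probability q:
  the attacker's expected payoff from strike North: q·(-1) + (1−q)·7 = -8q + 7
  the attacker's expected payoff from strike South: q·6 + (1−q)·2 = 4q + 2
  -8q + 7 = 4q + 2  ⇒  -12q = -5  ⇒  q = 5/12.

q = 5/12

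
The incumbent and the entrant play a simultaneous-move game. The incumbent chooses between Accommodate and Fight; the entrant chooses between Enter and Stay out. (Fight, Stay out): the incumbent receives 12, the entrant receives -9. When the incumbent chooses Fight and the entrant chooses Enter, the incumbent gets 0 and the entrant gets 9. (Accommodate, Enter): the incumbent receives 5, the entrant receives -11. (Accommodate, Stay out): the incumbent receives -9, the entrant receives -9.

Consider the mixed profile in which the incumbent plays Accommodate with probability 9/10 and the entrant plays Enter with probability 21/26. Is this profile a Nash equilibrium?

Check the entrant's indifference given the incumbent's mix p = 9/10:
  payoff from Enter = -9; payoff from Stay out = -9 — equal.
Check the incumbent's indifference given the entrant's mix q = 21/26:
  payoff from Accommodate = 30/13; payoff from Fight = 30/13 — equal.
Both players are indifferent, so neither can profitably deviate.

Yes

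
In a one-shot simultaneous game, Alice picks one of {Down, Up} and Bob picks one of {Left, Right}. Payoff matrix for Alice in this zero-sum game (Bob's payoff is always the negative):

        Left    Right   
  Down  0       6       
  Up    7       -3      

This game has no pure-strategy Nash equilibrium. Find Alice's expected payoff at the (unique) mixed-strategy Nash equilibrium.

21/8

For Alice to be willing to mix, Alice must be indifferent between Down and Up, which pins down Bob's mix.
  Alice's payoff from Down: q·0 + (1−q)·6 = -6q + 6
  Alice's payoff from Up: q·7 + (1−q)·(-3) = 10q - 3
  -6q + 6 = 10q - 3  ⇒  -16q = -9  ⇒  q = 9/16.
At equilibrium Alice is indifferent across rows, so Alice's payoff equals the payoff from Down: (9/16)·0 + (7/16)·6 = 21/8.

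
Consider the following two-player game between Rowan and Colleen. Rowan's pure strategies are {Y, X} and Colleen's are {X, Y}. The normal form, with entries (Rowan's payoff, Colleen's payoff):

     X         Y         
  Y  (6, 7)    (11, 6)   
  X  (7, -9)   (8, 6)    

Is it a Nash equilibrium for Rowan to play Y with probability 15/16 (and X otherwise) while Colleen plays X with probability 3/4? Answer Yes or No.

Yes

Check Colleen's indifference given Rowan's mix p = 15/16:
  payoff from X = 6; payoff from Y = 6 — equal.
Check Rowan's indifference given Colleen's mix q = 3/4:
  payoff from Y = 29/4; payoff from X = 29/4 — equal.
Both players are indifferent, so neither can profitably deviate.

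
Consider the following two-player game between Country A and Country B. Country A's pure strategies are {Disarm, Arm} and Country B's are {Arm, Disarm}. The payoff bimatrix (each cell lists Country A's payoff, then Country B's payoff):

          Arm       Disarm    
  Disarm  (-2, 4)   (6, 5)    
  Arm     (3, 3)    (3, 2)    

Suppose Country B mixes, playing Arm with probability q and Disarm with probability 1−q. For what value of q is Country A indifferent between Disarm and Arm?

Country B's mix must leave Country A indifferent between Disarm and Arm.
  Country A's expected payoff from Disarm: q·(-2) + (1−q)·6 = -8q + 6
  Country A's expected payoff from Arm: q·3 + (1−q)·3 = 3
  -8q + 6 = 3  ⇒  -8q = -3  ⇒  q = 3/8.

q = 3/8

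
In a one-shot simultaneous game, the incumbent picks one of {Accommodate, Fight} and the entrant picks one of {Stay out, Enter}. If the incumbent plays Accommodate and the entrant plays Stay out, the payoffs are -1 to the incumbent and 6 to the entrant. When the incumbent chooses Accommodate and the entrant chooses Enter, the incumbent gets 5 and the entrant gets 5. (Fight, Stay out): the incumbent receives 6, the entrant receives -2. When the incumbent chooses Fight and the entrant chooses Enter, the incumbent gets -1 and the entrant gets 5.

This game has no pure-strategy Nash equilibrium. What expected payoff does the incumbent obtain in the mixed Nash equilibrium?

Set the incumbent's expected payoff from Accommodate equal to that from Fight:
  the incumbent's expected payoff from Accommodate: q·(-1) + (1−q)·5 = -6q + 5
  the incumbent's expected payoff from Fight: q·6 + (1−q)·(-1) = 7q - 1
  -6q + 5 = 7q - 1  ⇒  -13q = -6  ⇒  q = 6/13.
At equilibrium the incumbent is indifferent across rows, so the incumbent's payoff equals the payoff from Accommodate: (6/13)·(-1) + (7/13)·5 = 29/13.

29/13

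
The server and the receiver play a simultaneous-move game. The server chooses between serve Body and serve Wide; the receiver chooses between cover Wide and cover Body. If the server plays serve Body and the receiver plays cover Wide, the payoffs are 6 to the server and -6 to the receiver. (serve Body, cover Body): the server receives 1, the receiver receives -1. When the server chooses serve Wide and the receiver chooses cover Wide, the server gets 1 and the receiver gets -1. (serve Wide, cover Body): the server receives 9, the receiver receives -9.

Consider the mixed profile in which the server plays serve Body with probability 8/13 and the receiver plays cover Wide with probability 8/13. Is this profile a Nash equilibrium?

Yes

Check the receiver's indifference given the server's mix p = 8/13:
  payoff from cover Wide = -53/13; payoff from cover Body = -53/13 — equal.
Check the server's indifference given the receiver's mix q = 8/13:
  payoff from serve Body = 53/13; payoff from serve Wide = 53/13 — equal.
Both players are indifferent, so neither can profitably deviate.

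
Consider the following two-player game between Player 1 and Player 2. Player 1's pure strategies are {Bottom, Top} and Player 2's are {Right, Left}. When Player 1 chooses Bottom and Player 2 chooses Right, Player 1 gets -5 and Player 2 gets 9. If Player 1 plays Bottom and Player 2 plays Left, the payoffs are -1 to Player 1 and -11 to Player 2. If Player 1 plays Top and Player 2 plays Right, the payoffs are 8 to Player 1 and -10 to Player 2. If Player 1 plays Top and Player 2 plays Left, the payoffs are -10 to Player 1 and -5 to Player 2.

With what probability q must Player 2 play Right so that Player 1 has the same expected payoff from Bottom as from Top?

Set Player 1's expected payoff from Bottom equal to that from Top:
  Player 1's payoff to Bottom: q·(-5) + (1−q)·(-1) = -4q - 1
  Player 1's payoff to Top: q·8 + (1−q)·(-10) = 18q - 10
  -4q - 1 = 18q - 10  ⇒  -22q = -9  ⇒  q = 9/22.

q = 9/22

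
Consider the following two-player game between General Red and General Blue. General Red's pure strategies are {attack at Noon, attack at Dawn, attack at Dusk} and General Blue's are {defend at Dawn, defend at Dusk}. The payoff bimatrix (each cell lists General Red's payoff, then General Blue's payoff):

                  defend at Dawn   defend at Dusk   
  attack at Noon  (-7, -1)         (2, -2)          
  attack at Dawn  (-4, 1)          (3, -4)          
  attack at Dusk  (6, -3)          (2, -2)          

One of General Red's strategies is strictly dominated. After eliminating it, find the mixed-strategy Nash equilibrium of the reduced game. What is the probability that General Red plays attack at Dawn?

General Red's strategy attack at Noon is strictly dominated by attack at Dawn: -4 > -7 and 3 > 2. Eliminate attack at Noon.
For General Blue to be willing to mix, General Blue must be indifferent between defend at Dawn and defend at Dusk, which pins down General Red's mix.
  General Blue's payoff to defend at Dawn: p·1 + (1−p)·(-3) = 4p - 3
  General Blue's payoff to defend at Dusk: p·(-4) + (1−p)·(-2) = -2p - 2
  4p - 3 = -2p - 2  ⇒  6p = 1  ⇒  p = 1/6.

p = 1/6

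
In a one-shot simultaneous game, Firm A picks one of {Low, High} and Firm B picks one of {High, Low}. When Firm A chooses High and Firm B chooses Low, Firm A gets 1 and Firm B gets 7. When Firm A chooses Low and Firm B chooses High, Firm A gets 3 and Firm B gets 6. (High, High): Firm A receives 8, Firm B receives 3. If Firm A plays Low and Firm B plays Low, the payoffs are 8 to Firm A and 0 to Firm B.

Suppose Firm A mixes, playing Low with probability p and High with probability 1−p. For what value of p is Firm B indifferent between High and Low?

p = 2/5

Set Firm B's expected payoff from High equal to that from Low:
  Firm B's expected payoff from High: p·6 + (1−p)·3 = 3p + 3
  Firm B's expected payoff from Low: p·0 + (1−p)·7 = -7p + 7
  3p + 3 = -7p + 7  ⇒  10p = 4  ⇒  p = 2/5.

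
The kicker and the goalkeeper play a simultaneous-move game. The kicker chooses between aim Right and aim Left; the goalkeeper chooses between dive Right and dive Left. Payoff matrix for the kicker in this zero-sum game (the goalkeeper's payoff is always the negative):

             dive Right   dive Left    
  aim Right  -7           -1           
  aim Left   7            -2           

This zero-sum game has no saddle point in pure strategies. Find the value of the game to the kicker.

v = -7/5

Set the kicker's expected payoff from aim Right equal to that from aim Left:
  the kicker's expected payoff from aim Right: q·(-7) + (1−q)·(-1) = -6q - 1
  the kicker's expected payoff from aim Left: q·7 + (1−q)·(-2) = 9q - 2
  -6q - 1 = 9q - 2  ⇒  -15q = -1  ⇒  q = 1/15.
The value is the kicker's expected payoff against this mix (using aim Right): (1/15)·(-7) + (14/15)·(-1) = -7/5.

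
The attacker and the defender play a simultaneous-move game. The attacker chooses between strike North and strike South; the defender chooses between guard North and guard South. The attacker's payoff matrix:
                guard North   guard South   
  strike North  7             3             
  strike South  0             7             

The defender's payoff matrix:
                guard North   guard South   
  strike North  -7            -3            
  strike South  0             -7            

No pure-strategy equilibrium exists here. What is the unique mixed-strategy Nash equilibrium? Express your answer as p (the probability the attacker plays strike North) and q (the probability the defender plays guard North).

p = 7/11, q = 4/11

The defender's indifference between guard North and guard South determines the attacker's mixing probability p:
  the defender's expected payoff from guard North: p·(-7) + (1−p)·0 = -7p
  the defender's expected payoff from guard South: p·(-3) + (1−p)·(-7) = 4p - 7
  -7p = 4p - 7  ⇒  -11p = -7  ⇒  p = 7/11.
Set the attacker's expected payoff from strike North equal to that from strike South:
  the attacker's payoff from strike North: q·7 + (1−q)·3 = 4q + 3
  the attacker's payoff from strike South: q·0 + (1−q)·7 = -7q + 7
  4q + 3 = -7q + 7  ⇒  11q = 4  ⇒  q = 4/11.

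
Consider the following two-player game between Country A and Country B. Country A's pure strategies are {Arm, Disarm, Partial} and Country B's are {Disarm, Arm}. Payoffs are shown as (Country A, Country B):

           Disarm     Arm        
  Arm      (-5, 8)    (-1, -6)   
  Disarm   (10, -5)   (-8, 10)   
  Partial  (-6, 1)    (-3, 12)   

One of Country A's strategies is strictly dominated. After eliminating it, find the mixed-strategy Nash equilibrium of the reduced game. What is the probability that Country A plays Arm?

p = 15/29

Country A's strategy Partial is strictly dominated by Arm: -5 > -6 and -1 > -3. Eliminate Partial.
For Country B to be willing to mix, Country B must be indifferent between Disarm and Arm, which pins down Country A's mix.
  Country B's payoff from Disarm: p·8 + (1−p)·(-5) = 13p - 5
  Country B's payoff from Arm: p·(-6) + (1−p)·10 = -16p + 10
  13p - 5 = -16p + 10  ⇒  29p = 15  ⇒  p = 15/29.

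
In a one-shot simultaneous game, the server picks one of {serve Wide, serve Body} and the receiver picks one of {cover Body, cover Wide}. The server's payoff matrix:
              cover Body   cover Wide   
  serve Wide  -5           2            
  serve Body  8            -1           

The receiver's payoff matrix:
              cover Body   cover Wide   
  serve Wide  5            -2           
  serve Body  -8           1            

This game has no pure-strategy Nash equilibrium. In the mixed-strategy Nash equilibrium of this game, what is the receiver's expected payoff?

In a mixed equilibrium the receiver is indifferent between cover Body and cover Wide; this condition fixes p.
  the receiver's payoff to cover Body: p·5 + (1−p)·(-8) = 13p - 8
  the receiver's payoff to cover Wide: p·(-2) + (1−p)·1 = -3p + 1
  13p - 8 = -3p + 1  ⇒  16p = 9  ⇒  p = 9/16.
At equilibrium the receiver is indifferent across columns, so the receiver's payoff equals the payoff from cover Body: (9/16)·5 + (7/16)·(-8) = -11/16.

-11/16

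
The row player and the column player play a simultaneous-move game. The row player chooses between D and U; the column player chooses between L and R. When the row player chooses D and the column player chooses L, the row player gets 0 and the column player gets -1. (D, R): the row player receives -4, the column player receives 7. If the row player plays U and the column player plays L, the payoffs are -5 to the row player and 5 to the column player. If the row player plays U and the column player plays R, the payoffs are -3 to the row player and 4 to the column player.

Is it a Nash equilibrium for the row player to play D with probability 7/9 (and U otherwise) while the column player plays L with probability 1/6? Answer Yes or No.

No

Given the row player's mix p = 7/9, the column player's payoff from L is 1/3 but from R is 19/3. The column player strictly prefers R, so the column player would not mix.
So the proposed profile is not a Nash equilibrium.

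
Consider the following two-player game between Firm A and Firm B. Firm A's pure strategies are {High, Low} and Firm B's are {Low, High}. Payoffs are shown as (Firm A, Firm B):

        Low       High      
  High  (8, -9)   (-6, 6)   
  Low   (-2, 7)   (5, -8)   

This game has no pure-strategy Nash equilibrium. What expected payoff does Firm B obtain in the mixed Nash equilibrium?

-1

For Firm B to be willing to mix, Firm B must be indifferent between Low and High, which pins down Firm A's mix.
  Firm B's payoff to Low: p·(-9) + (1−p)·7 = -16p + 7
  Firm B's payoff to High: p·6 + (1−p)·(-8) = 14p - 8
  -16p + 7 = 14p - 8  ⇒  -30p = -15  ⇒  p = 1/2.
At equilibrium Firm B is indifferent across columns, so Firm B's payoff equals the payoff from Low: (1/2)·(-9) + (1/2)·7 = -1.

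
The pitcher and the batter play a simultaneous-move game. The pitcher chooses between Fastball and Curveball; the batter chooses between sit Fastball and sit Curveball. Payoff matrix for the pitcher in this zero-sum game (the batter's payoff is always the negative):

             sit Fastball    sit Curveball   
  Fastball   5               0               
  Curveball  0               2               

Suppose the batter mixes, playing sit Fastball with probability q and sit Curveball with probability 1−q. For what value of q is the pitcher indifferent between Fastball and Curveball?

The batter's mix must leave the pitcher indifferent between Fastball and Curveball.
  the pitcher's expected payoff from Fastball: q·5 + (1−q)·0 = 5q
  the pitcher's expected payoff from Curveball: q·0 + (1−q)·2 = -2q + 2
  5q = -2q + 2  ⇒  7q = 2  ⇒  q = 2/7.

q = 2/7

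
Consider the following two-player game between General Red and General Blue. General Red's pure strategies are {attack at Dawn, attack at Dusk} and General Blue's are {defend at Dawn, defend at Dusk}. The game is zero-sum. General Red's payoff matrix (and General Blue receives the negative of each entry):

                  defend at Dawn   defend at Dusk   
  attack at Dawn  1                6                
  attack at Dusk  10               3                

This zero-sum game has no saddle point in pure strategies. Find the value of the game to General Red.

v = 19/4

For General Red to be willing to mix, General Red must be indifferent between attack at Dawn and attack at Dusk, which pins down General Blue's mix.
  General Red's expected payoff from attack at Dawn: q·1 + (1−q)·6 = -5q + 6
  General Red's expected payoff from attack at Dusk: q·10 + (1−q)·3 = 7q + 3
  -5q + 6 = 7q + 3  ⇒  -12q = -3  ⇒  q = 1/4.
The value is General Red's expected payoff against this mix (using attack at Dawn): (1/4)·1 + (3/4)·6 = 19/4.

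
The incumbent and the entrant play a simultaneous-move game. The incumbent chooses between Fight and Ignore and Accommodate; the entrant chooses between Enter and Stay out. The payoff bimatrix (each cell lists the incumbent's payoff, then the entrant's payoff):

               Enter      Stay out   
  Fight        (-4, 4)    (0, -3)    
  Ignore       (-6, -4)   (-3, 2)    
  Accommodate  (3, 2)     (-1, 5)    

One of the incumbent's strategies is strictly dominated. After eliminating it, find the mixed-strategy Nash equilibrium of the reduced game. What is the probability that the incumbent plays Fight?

The incumbent's strategy Ignore is strictly dominated by Fight: -4 > -6 and 0 > -3. Eliminate Ignore.
Set the entrant's expected payoff from Enter equal to that from Stay out:
  the entrant's payoff from Enter: p·4 + (1−p)·2 = 2p + 2
  the entrant's payoff from Stay out: p·(-3) + (1−p)·5 = -8p + 5
  2p + 2 = -8p + 5  ⇒  10p = 3  ⇒  p = 3/10.

p = 3/10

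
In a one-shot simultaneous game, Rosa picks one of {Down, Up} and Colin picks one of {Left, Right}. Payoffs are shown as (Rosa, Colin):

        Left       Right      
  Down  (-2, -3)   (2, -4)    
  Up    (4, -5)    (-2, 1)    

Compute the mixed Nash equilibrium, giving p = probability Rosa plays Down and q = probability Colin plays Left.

p = 6/7, q = 2/5

In a mixed equilibrium Colin is indifferent between Left and Right; this condition fixes p.
  Colin's payoff to Left: p·(-3) + (1−p)·(-5) = 2p - 5
  Colin's payoff to Right: p·(-4) + (1−p)·1 = -5p + 1
  2p - 5 = -5p + 1  ⇒  7p = 6  ⇒  p = 6/7.
Rosa's indifference between Down and Up determines Colin's mixing probability q:
  Rosa's payoff from Down: q·(-2) + (1−q)·2 = -4q + 2
  Rosa's payoff from Up: q·4 + (1−q)·(-2) = 6q - 2
  -4q + 2 = 6q - 2  ⇒  -10q = -4  ⇒  q = 2/5.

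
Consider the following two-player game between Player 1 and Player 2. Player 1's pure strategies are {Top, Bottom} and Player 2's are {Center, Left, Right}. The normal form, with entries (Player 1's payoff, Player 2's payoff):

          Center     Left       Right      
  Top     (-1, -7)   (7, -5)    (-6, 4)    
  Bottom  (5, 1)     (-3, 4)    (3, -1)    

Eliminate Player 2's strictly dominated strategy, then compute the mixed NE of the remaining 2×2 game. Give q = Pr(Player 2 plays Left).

q = 9/19

Player 2's strategy Center is strictly dominated by Left: -5 > -7 and 4 > 1. Eliminate Center.
Player 1's indifference between Top and Bottom determines Player 2's mixing probability q:
  Player 1's payoff from Top: q·7 + (1−q)·(-6) = 13q - 6
  Player 1's payoff from Bottom: q·(-3) + (1−q)·3 = -6q + 3
  13q - 6 = -6q + 3  ⇒  19q = 9  ⇒  q = 9/19.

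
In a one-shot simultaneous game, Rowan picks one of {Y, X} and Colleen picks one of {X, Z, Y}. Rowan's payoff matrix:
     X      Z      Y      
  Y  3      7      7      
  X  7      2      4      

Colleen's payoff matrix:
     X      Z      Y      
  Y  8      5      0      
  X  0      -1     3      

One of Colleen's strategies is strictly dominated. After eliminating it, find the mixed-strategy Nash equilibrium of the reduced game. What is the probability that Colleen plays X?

Colleen's strategy Z is strictly dominated by X: 8 > 5 and 0 > -1. Eliminate Z.
Rowan's indifference between Y and X determines Colleen's mixing probability q:
  Rowan's payoff from Y: q·3 + (1−q)·7 = -4q + 7
  Rowan's payoff from X: q·7 + (1−q)·4 = 3q + 4
  -4q + 7 = 3q + 4  ⇒  -7q = -3  ⇒  q = 3/7.

q = 3/7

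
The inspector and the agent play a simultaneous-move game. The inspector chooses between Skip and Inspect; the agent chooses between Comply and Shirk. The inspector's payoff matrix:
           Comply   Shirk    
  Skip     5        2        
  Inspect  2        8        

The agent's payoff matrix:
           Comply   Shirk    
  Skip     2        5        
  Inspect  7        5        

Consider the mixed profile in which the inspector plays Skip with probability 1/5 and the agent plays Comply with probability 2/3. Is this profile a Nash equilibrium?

No

Given the inspector's mix p = 1/5, the agent's payoff from Comply is 6 but from Shirk is 5. The agent strictly prefers Comply, so the agent would not mix.
So the proposed profile is not a Nash equilibrium.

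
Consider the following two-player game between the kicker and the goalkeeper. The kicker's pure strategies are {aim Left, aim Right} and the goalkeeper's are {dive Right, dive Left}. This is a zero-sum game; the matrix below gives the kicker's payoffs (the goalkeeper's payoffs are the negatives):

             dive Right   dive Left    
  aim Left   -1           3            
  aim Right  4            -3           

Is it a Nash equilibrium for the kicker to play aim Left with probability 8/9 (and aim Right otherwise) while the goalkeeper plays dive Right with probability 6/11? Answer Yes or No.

No

Given the kicker's mix p = 8/9, the goalkeeper's payoff from dive Right is 4/9 but from dive Left is -7/3. The goalkeeper strictly prefers dive Right, so the goalkeeper would not mix.
So the proposed profile is not a Nash equilibrium.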